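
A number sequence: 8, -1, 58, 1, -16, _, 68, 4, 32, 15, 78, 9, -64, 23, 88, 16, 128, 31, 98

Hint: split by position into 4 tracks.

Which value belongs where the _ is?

The terms cycle through 4 interleaved subsequences.
Track A is 8, -16, 32, -64, 128, which is geometric, ×-2 each step.
Track B is -1, ?, 15, 23, 31, which is arithmetic with common difference +8.
Track C is 58, 68, 78, 88, 98, which is linear: a_n = 48 + 10·n.
Track D is 1, 4, 9, 16, which is consecutive squares n² from n = 1.
So the missing entry in track B is 7.

7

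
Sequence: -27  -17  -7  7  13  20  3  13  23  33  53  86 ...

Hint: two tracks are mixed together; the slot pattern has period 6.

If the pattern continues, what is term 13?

The slot pattern repeats as AAABBB (period 6), so there are 2 interleaved tracks.
Subsequence A = -27, -17, -7, 3, 13, 23: adding 10 each time.
Subsequence B = 7, 13, 20, 33, 53, 86: a Fibonacci-like recurrence a_n = a_{n-1} + a_{n-2}.
Position 13 falls in subsequence A as its term 7, giving 33.

33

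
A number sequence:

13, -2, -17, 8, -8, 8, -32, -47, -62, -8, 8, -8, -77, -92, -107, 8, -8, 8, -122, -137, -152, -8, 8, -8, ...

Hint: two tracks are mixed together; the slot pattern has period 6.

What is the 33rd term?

Positions follow the repeating pattern AAABBB; grouping by letter gives 2 tracks.
Stream A is 13, -2, -17, -32, -47, -62, -77, -92, -107, -122, -137, -152, which is linear: a_n = 28 − 15·n.
Stream B is 8, -8, 8, -8, 8, -8, 8, -8, 8, -8, 8, -8, which is the oscillation 8·(−1)^(n+1).
Position 33 falls in stream A as its term 18, giving -242.

-242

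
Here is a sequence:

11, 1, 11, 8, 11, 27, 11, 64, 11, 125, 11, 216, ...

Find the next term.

11

Split by position mod 2 into 2 tracks.
Stream A: 11, 11, 11, 11, 11, 11. Always 11.
Stream B: 1, 8, 27, 64, 125, 216. Consecutive cubes n³ from n = 1.
Term 13 comes from stream A (its 7th entry): 11.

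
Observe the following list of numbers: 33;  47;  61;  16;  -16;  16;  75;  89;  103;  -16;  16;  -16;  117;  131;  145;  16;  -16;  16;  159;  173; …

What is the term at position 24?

The slot pattern repeats as AAABBB (period 6), so there are 2 interleaved tracks.
Subsequence A is 33, 47, 61, 75, 89, 103, 117, 131, 145, 159, 173, which is arithmetic, step +14.
Subsequence B is 16, -16, 16, -16, 16, -16, 16, -16, 16, which is oscillating between 16 and -16.
The 24th slot belongs to subsequence B; its 12th term is -16.

-16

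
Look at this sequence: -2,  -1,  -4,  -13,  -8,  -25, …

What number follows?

Taking every 2nd term gives 2 separate tracks.
Track A: -2, -4, -8 — geometric, ×2 each step.
Track B: -1, -13, -25 — linear: a_n = 11 − 12·n.
Position 7 → track A, term 4 = -16.

-16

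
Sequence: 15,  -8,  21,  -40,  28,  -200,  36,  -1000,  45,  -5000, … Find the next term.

55

Taking every 2nd term gives 2 separate tracks.
Subsequence A = 15, 21, 28, 36, 45: the triangular numbers T_5, T_6, ….
Subsequence B = -8, -40, -200, -1000, -5000: geometric, ×5 each step.
Position 11 falls in subsequence A as its term 6, giving 55.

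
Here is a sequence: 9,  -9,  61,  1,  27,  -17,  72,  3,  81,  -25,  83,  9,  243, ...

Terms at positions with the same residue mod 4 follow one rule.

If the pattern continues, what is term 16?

Taking every 4th term gives 4 separate tracks.
Track A = 9, 27, 81, 243: successive powers of 3.
Track B = -9, -17, -25: linear: a_n = -1 − 8·n.
Track C = 61, 72, 83: linear: a_n = 50 + 11·n.
Track D = 1, 3, 9: geometric, ×3 each step.
Position 16 falls in track D as its term 4, giving 27.

27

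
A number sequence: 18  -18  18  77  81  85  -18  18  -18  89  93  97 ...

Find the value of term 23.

The slot pattern repeats as AAABBB (period 6), so there are 2 interleaved tracks.
Subsequence A: 18, -18, 18, -18, 18, -18 — alternating ±18.
Subsequence B: 77, 81, 85, 89, 93, 97 — arithmetic, step +4.
Position 23 falls in subsequence B as its term 11, giving 117.

117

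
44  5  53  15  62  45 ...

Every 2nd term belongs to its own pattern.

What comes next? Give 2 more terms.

Positions 1, 3, 5, … form one subsequence and positions 2, 4, 6, … form another.
Stream A: 44, 53, 62 — arithmetic with common difference +9.
Stream B: 5, 15, 45 — geometric, ×3 each step.
The 7th slot belongs to stream A; its 4th term is 71.
The 8th slot belongs to stream B; its 4th term is 135.

71, 135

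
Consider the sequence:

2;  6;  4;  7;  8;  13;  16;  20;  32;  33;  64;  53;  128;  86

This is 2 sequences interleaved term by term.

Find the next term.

256

Split by position mod 2 into 2 tracks.
Track A is 2, 4, 8, 16, 32, 64, 128, which is successive powers of 2.
Track B is 6, 7, 13, 20, 33, 53, 86, which is Fibonacci-style (each term is the sum of the two before it).
The 15th slot belongs to track A; its 8th term is 256.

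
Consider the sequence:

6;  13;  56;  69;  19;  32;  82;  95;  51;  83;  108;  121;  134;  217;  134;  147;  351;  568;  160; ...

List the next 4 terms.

173, 919, 1487, 186

The slot pattern repeats as AABB (period 4), so there are 2 interleaved tracks.
Track A: 6, 13, 19, 32, 51, 83, 134, 217, 351, 568 — Fibonacci-style (each term is the sum of the two before it).
Track B: 56, 69, 82, 95, 108, 121, 134, 147, 160 — arithmetic, step +13.
Position 20 falls in track B as its term 10, giving 173.
Term 21 comes from track A (its 11th entry): 919.
Position 22 falls in track A as its term 12, giving 1487.
The 23rd slot belongs to track B; its 11th term is 186.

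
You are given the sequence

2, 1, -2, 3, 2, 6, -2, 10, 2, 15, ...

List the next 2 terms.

Odd-indexed and even-indexed terms follow separate rules.
Track A: 2, -2, 2, -2, 2 — the oscillation 2·(−1)^(n+1).
Track B: 1, 3, 6, 10, 15 — triangular numbers starting at T_1.
Position 11 → track A, term 6 = -2.
Term 12 comes from track B (its 6th entry): 21.

-2, 21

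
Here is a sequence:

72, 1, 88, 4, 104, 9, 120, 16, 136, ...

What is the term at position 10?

25

Positions 1, 3, 5, … form one subsequence and positions 2, 4, 6, … form another.
Track A = 72, 88, 104, 120, 136: linear: a_n = 56 + 16·n.
Track B = 1, 4, 9, 16: perfect squares starting at 1².
The 10th slot belongs to track B; its 5th term is 25.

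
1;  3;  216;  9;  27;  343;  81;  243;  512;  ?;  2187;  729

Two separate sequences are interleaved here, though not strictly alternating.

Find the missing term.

Positions follow the repeating pattern AAB; grouping by letter gives 2 tracks.
Subsequence A = 1, 3, 9, 27, 81, 243, ?, 2187: geometric with ratio 3.
Subsequence B = 216, 343, 512, 729: the cubes 6³, 7³, 8³, ….
The gap is subsequence A's term 7; the rule gives 729.

729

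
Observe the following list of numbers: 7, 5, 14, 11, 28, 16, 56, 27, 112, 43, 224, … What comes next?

Positions 1, 3, 5, … form one subsequence and positions 2, 4, 6, … form another.
Stream A = 7, 14, 28, 56, 112, 224: multiplying by 2 each time.
Stream B = 5, 11, 16, 27, 43: each term equals the sum of the previous two.
Term 12 comes from stream B (its 6th entry): 70.

70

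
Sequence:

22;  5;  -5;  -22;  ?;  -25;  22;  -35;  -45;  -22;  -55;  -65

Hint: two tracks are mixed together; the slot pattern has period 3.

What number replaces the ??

Positions follow the repeating pattern ABB; grouping by letter gives 2 tracks.
Stream A = 22, -22, 22, -22: oscillating between 22 and -22.
Stream B = 5, -5, ?, -25, -35, -45, -55, -65: linear: a_n = 15 − 10·n.
Filling stream B at index 3 by its rule yields -15.

-15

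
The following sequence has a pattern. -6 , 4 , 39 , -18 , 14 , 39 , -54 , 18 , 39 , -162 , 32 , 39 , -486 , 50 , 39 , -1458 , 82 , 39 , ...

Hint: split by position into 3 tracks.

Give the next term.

The terms cycle through 3 interleaved subsequences.
Subsequence A: -6, -18, -54, -162, -486, -1458 (geometric with ratio 3).
Subsequence B: 4, 14, 18, 32, 50, 82 (a Fibonacci-like recurrence a_n = a_{n-1} + a_{n-2}).
Subsequence C: 39, 39, 39, 39, 39, 39 (constant 39).
Term 19 comes from subsequence A (its 7th entry): -4374.

-4374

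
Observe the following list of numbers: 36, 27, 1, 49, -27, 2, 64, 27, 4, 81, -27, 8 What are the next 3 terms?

Split by position mod 3: positions 1, 4, 7, … form one track, and each other residue class forms its own.
Subsequence A: 36, 49, 64, 81. Perfect squares starting at 6².
Subsequence B: 27, -27, 27, -27. Oscillating between 27 and -27.
Subsequence C: 1, 2, 4, 8. Powers of 2.
The 13th slot belongs to subsequence A; its 5th term is 100.
Position 14 falls in subsequence B as its term 5, giving 27.
Position 15 → subsequence C, term 5 = 16.

100, 27, 16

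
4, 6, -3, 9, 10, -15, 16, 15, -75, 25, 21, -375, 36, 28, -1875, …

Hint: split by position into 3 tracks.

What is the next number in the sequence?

Split by position mod 3: positions 1, 4, 7, … form one track, and each other residue class forms its own.
Subsequence A is 4, 9, 16, 25, 36, which is the squares 2², 3², 4², ….
Subsequence B is 6, 10, 15, 21, 28, which is triangular numbers n(n+1)/2 for n = 3, 4, ….
Subsequence C is -3, -15, -75, -375, -1875, which is geometric, ×5 each step.
The 16th slot belongs to subsequence A; its 6th term is 49.

49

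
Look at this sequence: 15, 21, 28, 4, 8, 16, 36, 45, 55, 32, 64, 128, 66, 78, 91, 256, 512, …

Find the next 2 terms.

1024, 105

The slot pattern repeats as AAABBB (period 6), so there are 2 interleaved tracks.
Subsequence A: 15, 21, 28, 36, 45, 55, 66, 78, 91 — triangular numbers starting at T_5.
Subsequence B: 4, 8, 16, 32, 64, 128, 256, 512 — powers 2^2, 2^3, 2^4, ….
Term 18 comes from subsequence B (its 9th entry): 1024.
The 19th slot belongs to subsequence A; its 10th term is 105.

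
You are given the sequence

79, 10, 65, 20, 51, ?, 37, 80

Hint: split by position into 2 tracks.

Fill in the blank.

40

The terms cycle through 2 interleaved subsequences.
Subsequence A: 79, 65, 51, 37 — subtracting 14 each time.
Subsequence B: 10, 20, ?, 80 — geometric with ratio 2.
Subsequence B's pattern makes the blank 40.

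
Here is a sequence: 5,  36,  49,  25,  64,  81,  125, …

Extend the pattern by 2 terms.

The slot pattern repeats as ABB (period 3), so there are 2 interleaved tracks.
Subsequence A = 5, 25, 125: multiplying by 5 each time.
Subsequence B = 36, 49, 64, 81: the squares 6², 7², 8², ….
The 8th slot belongs to subsequence B; its 5th term is 100.
Position 9 → subsequence B, term 6 = 121.

100, 121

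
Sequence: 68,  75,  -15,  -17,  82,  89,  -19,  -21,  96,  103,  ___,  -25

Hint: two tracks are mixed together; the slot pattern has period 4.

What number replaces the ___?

-23

Reading positions in blocks of 4 reveals the pattern AABB — 2 tracks woven together.
Subsequence A is 68, 75, 82, 89, 96, 103, which is linear: a_n = 61 + 7·n.
Subsequence B is -15, -17, -19, -21, ?, -25, which is linear: a_n = -13 − 2·n.
Subsequence B's pattern makes the blank -23.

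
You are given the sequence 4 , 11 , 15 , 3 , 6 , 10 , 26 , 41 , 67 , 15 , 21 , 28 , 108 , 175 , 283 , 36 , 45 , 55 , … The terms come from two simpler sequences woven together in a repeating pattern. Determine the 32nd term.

13297

Positions follow the repeating pattern AAABBB; grouping by letter gives 2 tracks.
Subsequence A: 4, 11, 15, 26, 41, 67, 108, 175, 283. Fibonacci-style (each term is the sum of the two before it).
Subsequence B: 3, 6, 10, 15, 21, 28, 36, 45, 55. Triangular numbers n(n+1)/2 for n = 2, 3, ….
The 32nd slot belongs to subsequence A; its 17th term is 13297.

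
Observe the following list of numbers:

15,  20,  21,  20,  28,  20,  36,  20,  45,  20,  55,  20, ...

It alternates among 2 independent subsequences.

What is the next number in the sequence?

66

Positions 1, 3, 5, … form one subsequence and positions 2, 4, 6, … form another.
Track A: 15, 21, 28, 36, 45, 55 (triangular numbers starting at T_5).
Track B: 20, 20, 20, 20, 20, 20 (the constant sequence 20).
Position 13 → track A, term 7 = 66.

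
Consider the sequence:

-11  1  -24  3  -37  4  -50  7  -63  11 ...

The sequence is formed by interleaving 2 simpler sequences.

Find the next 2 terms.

Taking every 2nd term gives 2 separate tracks.
Track A: -11, -24, -37, -50, -63 — arithmetic with common difference −13.
Track B: 1, 3, 4, 7, 11 — a Fibonacci-like recurrence a_n = a_{n-1} + a_{n-2}.
Position 11 → track A, term 6 = -76.
Position 12 falls in track B as its term 6, giving 18.

-76, 18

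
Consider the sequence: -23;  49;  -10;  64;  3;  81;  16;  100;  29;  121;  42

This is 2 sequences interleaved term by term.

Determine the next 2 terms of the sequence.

The terms cycle through 2 interleaved subsequences.
Subsequence A: -23, -10, 3, 16, 29, 42. Arithmetic with common difference +13.
Subsequence B: 49, 64, 81, 100, 121. Consecutive squares n² from n = 7.
Term 12 comes from subsequence B (its 6th entry): 144.
The 13th slot belongs to subsequence A; its 7th term is 55.

144, 55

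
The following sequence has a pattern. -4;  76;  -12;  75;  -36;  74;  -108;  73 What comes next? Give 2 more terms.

Taking every 2nd term gives 2 separate tracks.
Subsequence A: -4, -12, -36, -108. A geometric progression (common ratio 3).
Subsequence B: 76, 75, 74, 73. Subtracting 1 each time.
Term 9 comes from subsequence A (its 5th entry): -324.
Term 10 comes from subsequence B (its 5th entry): 72.

-324, 72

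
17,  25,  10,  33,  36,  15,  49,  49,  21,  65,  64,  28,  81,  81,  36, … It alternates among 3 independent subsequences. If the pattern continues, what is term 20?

Read the sequence 3 terms at a time; column i is its own pattern.
Stream A is 17, 33, 49, 65, 81, which is adding 16 each time.
Stream B is 25, 36, 49, 64, 81, which is perfect squares starting at 5².
Stream C is 10, 15, 21, 28, 36, which is the triangular numbers T_4, T_5, ….
Position 20 falls in stream B as its term 7, giving 121.

121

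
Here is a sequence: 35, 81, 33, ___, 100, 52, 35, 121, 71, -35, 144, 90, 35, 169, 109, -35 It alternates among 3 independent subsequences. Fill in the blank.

Split by position mod 3 into 3 tracks.
Track A is 35, ?, 35, -35, 35, -35, which is alternating ±35.
Track B is 81, 100, 121, 144, 169, which is perfect squares starting at 9².
Track C is 33, 52, 71, 90, 109, which is adding 19 each time.
The gap is track A's term 2; the rule gives -35.

-35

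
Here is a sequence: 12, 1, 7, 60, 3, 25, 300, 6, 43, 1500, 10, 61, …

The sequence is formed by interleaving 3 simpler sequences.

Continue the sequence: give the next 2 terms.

Split by position mod 3 into 3 tracks.
Subsequence A: 12, 60, 300, 1500. Geometric with ratio 5.
Subsequence B: 1, 3, 6, 10. Triangular numbers starting at T_1.
Subsequence C: 7, 25, 43, 61. Arithmetic with common difference +18.
Position 13 falls in subsequence A as its term 5, giving 7500.
The 14th slot belongs to subsequence B; its 5th term is 15.

7500, 15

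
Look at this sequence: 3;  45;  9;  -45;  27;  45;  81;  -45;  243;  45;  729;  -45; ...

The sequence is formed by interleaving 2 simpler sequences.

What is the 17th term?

19683

Split by position mod 2 into 2 tracks.
Stream A: 3, 9, 27, 81, 243, 729 — multiplying by 3 each time.
Stream B: 45, -45, 45, -45, 45, -45 — oscillating between 45 and -45.
Term 17 comes from stream A (its 9th entry): 19683.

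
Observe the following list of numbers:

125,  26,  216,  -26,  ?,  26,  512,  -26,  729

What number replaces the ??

343

Odd-indexed and even-indexed terms follow separate rules.
Subsequence A = 125, 216, ?, 512, 729: the cubes 5³, 6³, 7³, ….
Subsequence B = 26, -26, 26, -26: alternating ±26.
Subsequence A's pattern makes the blank 343.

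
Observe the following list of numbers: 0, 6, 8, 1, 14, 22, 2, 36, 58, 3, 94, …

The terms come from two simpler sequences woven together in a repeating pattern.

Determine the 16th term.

Positions follow the repeating pattern ABB; grouping by letter gives 2 tracks.
Stream A: 0, 1, 2, 3 (arithmetic, step +1).
Stream B: 6, 8, 14, 22, 36, 58, 94 (each term equals the sum of the previous two).
Position 16 → stream A, term 6 = 5.

5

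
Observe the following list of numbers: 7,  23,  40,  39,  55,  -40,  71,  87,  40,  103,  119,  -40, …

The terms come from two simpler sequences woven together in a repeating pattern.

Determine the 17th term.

The slot pattern repeats as AAB (period 3), so there are 2 interleaved tracks.
Subsequence A: 7, 23, 39, 55, 71, 87, 103, 119 (arithmetic, step +16).
Subsequence B: 40, -40, 40, -40 (oscillating between 40 and -40).
The 17th slot belongs to subsequence A; its 12th term is 183.

183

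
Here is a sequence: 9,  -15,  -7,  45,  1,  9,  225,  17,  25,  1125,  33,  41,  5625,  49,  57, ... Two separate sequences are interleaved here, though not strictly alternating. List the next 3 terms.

28125, 65, 73

The slot pattern repeats as ABB (period 3), so there are 2 interleaved tracks.
Subsequence A: 9, 45, 225, 1125, 5625. Geometric with ratio 5.
Subsequence B: -15, -7, 1, 9, 17, 25, 33, 41, 49, 57. Linear: a_n = -23 + 8·n.
The 16th slot belongs to subsequence A; its 6th term is 28125.
The 17th slot belongs to subsequence B; its 11th term is 65.
Position 18 falls in subsequence B as its term 12, giving 73.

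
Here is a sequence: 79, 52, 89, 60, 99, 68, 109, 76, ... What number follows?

119

Split by position mod 2 into 2 tracks.
Track A is 79, 89, 99, 109, which is adding 10 each time.
Track B is 52, 60, 68, 76, which is linear: a_n = 44 + 8·n.
Term 9 comes from track A (its 5th entry): 119.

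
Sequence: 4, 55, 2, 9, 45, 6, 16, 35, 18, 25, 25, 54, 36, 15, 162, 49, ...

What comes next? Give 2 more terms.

5, 486

Split by position mod 3: positions 1, 4, 7, … form one track, and each other residue class forms its own.
Subsequence A = 4, 9, 16, 25, 36, 49: perfect squares starting at 2².
Subsequence B = 55, 45, 35, 25, 15: arithmetic with common difference −10.
Subsequence C = 2, 6, 18, 54, 162: multiplying by 3 each time.
The 17th slot belongs to subsequence B; its 6th term is 5.
Term 18 comes from subsequence C (its 6th entry): 486.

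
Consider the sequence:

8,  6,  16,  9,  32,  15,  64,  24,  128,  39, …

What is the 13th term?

The terms cycle through 2 interleaved subsequences.
Track A: 8, 16, 32, 64, 128. Geometric with ratio 2.
Track B: 6, 9, 15, 24, 39. Fibonacci-style (each term is the sum of the two before it).
Term 13 comes from track A (its 7th entry): 512.

512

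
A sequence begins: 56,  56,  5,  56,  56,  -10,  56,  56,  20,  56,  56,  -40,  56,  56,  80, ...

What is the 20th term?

56

Reading positions in blocks of 3 reveals the pattern AAB — 2 tracks woven together.
Stream A is 56, 56, 56, 56, 56, 56, 56, 56, 56, 56, which is constant 56.
Stream B is 5, -10, 20, -40, 80, which is geometric with ratio -2.
The 20th slot belongs to stream A; its 14th term is 56.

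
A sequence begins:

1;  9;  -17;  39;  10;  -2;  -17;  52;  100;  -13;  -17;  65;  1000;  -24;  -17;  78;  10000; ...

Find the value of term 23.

Split by position mod 4 into 4 tracks.
Stream A = 1, 10, 100, 1000, 10000: successive powers of 10.
Stream B = 9, -2, -13, -24: linear: a_n = 20 − 11·n.
Stream C = -17, -17, -17, -17: the constant sequence -17.
Stream D = 39, 52, 65, 78: adding 13 each time.
The 23rd slot belongs to stream C; its 6th term is -17.

-17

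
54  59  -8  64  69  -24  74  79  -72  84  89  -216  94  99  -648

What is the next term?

104

Reading positions in blocks of 3 reveals the pattern AAB — 2 tracks woven together.
Subsequence A = 54, 59, 64, 69, 74, 79, 84, 89, 94, 99: adding 5 each time.
Subsequence B = -8, -24, -72, -216, -648: multiplying by 3 each time.
Position 16 → subsequence A, term 11 = 104.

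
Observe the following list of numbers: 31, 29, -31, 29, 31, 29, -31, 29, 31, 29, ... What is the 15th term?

-31

Taking every 2nd term gives 2 separate tracks.
Subsequence A = 31, -31, 31, -31, 31: the oscillation 31·(−1)^(n+1).
Subsequence B = 29, 29, 29, 29, 29: constant 29.
The 15th slot belongs to subsequence A; its 8th term is -31.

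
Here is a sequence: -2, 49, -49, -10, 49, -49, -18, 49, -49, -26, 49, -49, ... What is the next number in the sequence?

-34

The slot pattern repeats as ABB (period 3), so there are 2 interleaved tracks.
Stream A: -2, -10, -18, -26 — linear: a_n = 6 − 8·n.
Stream B: 49, -49, 49, -49, 49, -49, 49, -49 — oscillating between 49 and -49.
Position 13 falls in stream A as its term 5, giving -34.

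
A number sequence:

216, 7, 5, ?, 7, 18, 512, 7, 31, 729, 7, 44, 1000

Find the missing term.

343

Taking every 3rd term gives 3 separate tracks.
Track A = 216, ?, 512, 729, 1000: the cubes 6³, 7³, 8³, ….
Track B = 7, 7, 7, 7: always 7.
Track C = 5, 18, 31, 44: adding 13 each time.
Filling track A at index 2 by its rule yields 343.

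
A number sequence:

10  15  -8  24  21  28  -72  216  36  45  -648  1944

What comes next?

55

The slot pattern repeats as AABB (period 4), so there are 2 interleaved tracks.
Track A: 10, 15, 21, 28, 36, 45. Triangular numbers starting at T_4.
Track B: -8, 24, -72, 216, -648, 1944. A geometric progression (common ratio -3).
Term 13 comes from track A (its 7th entry): 55.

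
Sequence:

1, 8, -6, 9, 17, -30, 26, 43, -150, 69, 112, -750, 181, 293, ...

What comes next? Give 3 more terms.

Positions follow the repeating pattern AAB; grouping by letter gives 2 tracks.
Track A = 1, 8, 9, 17, 26, 43, 69, 112, 181, 293: a Fibonacci-like recurrence a_n = a_{n-1} + a_{n-2}.
Track B = -6, -30, -150, -750: geometric with ratio 5.
The 15th slot belongs to track B; its 5th term is -3750.
Term 16 comes from track A (its 11th entry): 474.
Term 17 comes from track A (its 12th entry): 767.

-3750, 474, 767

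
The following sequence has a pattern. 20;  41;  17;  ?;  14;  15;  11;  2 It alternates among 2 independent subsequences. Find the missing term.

The terms cycle through 2 interleaved subsequences.
Track A: 20, 17, 14, 11 — linear: a_n = 23 − 3·n.
Track B: 41, ?, 15, 2 — arithmetic, step −13.
The gap is track B's term 2; the rule gives 28.

28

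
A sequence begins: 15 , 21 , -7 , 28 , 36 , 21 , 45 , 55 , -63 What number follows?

66

Positions follow the repeating pattern AAB; grouping by letter gives 2 tracks.
Stream A is 15, 21, 28, 36, 45, 55, which is triangular numbers n(n+1)/2 for n = 5, 6, ….
Stream B is -7, 21, -63, which is multiplying by -3 each time.
Position 10 → stream A, term 7 = 66.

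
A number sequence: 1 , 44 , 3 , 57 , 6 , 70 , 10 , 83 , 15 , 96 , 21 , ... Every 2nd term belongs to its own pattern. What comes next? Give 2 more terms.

Split by position mod 2 into 2 tracks.
Subsequence A: 1, 3, 6, 10, 15, 21. Triangular numbers n(n+1)/2 for n = 1, 2, ….
Subsequence B: 44, 57, 70, 83, 96. Arithmetic, step +13.
Term 12 comes from subsequence B (its 6th entry): 109.
Position 13 falls in subsequence A as its term 7, giving 28.

109, 28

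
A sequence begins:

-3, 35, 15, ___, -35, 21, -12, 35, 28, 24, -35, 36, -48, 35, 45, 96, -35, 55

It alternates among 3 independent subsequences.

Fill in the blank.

6

Read the sequence 3 terms at a time; column i is its own pattern.
Track A = -3, ?, -12, 24, -48, 96: geometric with ratio -2.
Track B = 35, -35, 35, -35, 35, -35: oscillating between 35 and -35.
Track C = 15, 21, 28, 36, 45, 55: the triangular numbers T_5, T_6, ….
So the missing entry in track A is 6.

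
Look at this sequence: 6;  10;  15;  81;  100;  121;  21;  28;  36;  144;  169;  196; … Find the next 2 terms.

45, 55

Reading positions in blocks of 6 reveals the pattern AAABBB — 2 tracks woven together.
Stream A: 6, 10, 15, 21, 28, 36. The triangular numbers T_3, T_4, ….
Stream B: 81, 100, 121, 144, 169, 196. Consecutive squares n² from n = 9.
Position 13 → stream A, term 7 = 45.
The 14th slot belongs to stream A; its 8th term is 55.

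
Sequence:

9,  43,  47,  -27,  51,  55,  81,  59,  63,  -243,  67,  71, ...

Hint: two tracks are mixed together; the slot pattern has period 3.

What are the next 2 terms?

729, 75

The slot pattern repeats as ABB (period 3), so there are 2 interleaved tracks.
Subsequence A = 9, -27, 81, -243: multiplying by -3 each time.
Subsequence B = 43, 47, 51, 55, 59, 63, 67, 71: arithmetic, step +4.
Position 13 → subsequence A, term 5 = 729.
The 14th slot belongs to subsequence B; its 9th term is 75.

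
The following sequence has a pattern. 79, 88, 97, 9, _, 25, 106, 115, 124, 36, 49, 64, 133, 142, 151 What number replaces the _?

The slot pattern repeats as AAABBB (period 6), so there are 2 interleaved tracks.
Stream A is 79, 88, 97, 106, 115, 124, 133, 142, 151, which is linear: a_n = 70 + 9·n.
Stream B is 9, ?, 25, 36, 49, 64, which is consecutive squares n² from n = 3.
The gap is stream B's term 2; the rule gives 16.

16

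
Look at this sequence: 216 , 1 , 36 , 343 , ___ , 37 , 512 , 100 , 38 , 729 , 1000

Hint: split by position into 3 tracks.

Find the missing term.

10

The terms cycle through 3 interleaved subsequences.
Subsequence A = 216, 343, 512, 729: consecutive cubes n³ from n = 6.
Subsequence B = 1, ?, 100, 1000: geometric, ×10 each step.
Subsequence C = 36, 37, 38: linear: a_n = 35 + n.
So the missing entry in subsequence B is 10.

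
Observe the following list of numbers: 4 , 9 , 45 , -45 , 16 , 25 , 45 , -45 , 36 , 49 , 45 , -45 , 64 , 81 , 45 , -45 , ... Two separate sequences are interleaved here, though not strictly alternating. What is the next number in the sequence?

Positions follow the repeating pattern AABB; grouping by letter gives 2 tracks.
Track A is 4, 9, 16, 25, 36, 49, 64, 81, which is perfect squares starting at 2².
Track B is 45, -45, 45, -45, 45, -45, 45, -45, which is oscillating between 45 and -45.
Term 17 comes from track A (its 9th entry): 100.

100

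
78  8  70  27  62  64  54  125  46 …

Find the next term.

216

Taking every 2nd term gives 2 separate tracks.
Subsequence A: 78, 70, 62, 54, 46 (arithmetic with common difference −8).
Subsequence B: 8, 27, 64, 125 (the cubes 2³, 3³, 4³, …).
Position 10 falls in subsequence B as its term 5, giving 216.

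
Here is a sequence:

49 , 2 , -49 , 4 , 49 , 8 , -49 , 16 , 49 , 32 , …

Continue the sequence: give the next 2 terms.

-49, 64

Split by position mod 2 into 2 tracks.
Track A is 49, -49, 49, -49, 49, which is the oscillation 49·(−1)^(n+1).
Track B is 2, 4, 8, 16, 32, which is successive powers of 2.
Position 11 falls in track A as its term 6, giving -49.
The 12th slot belongs to track B; its 6th term is 64.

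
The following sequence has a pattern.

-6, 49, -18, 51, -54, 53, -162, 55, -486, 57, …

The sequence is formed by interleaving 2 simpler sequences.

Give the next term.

-1458

The terms cycle through 2 interleaved subsequences.
Track A is -6, -18, -54, -162, -486, which is multiplying by 3 each time.
Track B is 49, 51, 53, 55, 57, which is adding 2 each time.
Position 11 → track A, term 6 = -1458.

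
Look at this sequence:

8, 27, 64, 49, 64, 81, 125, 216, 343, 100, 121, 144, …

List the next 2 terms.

512, 729

The slot pattern repeats as AAABBB (period 6), so there are 2 interleaved tracks.
Stream A: 8, 27, 64, 125, 216, 343 — consecutive cubes n³ from n = 2.
Stream B: 49, 64, 81, 100, 121, 144 — perfect squares starting at 7².
Term 13 comes from stream A (its 7th entry): 512.
Term 14 comes from stream A (its 8th entry): 729.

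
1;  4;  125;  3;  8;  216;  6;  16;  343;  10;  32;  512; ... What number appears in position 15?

729

Split by position mod 3 into 3 tracks.
Track A: 1, 3, 6, 10 (triangular numbers starting at T_1).
Track B: 4, 8, 16, 32 (powers 2^2, 2^3, 2^4, …).
Track C: 125, 216, 343, 512 (the cubes 5³, 6³, 7³, …).
Term 15 comes from track C (its 5th entry): 729.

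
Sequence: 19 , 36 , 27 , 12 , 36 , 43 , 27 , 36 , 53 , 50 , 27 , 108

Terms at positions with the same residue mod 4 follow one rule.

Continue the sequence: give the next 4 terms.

70, 57, 27, 324

Read the sequence 4 terms at a time; column i is its own pattern.
Track A: 19, 36, 53 — arithmetic, step +17.
Track B: 36, 43, 50 — linear: a_n = 29 + 7·n.
Track C: 27, 27, 27 — constant 27.
Track D: 12, 36, 108 — geometric with ratio 3.
Position 13 falls in track A as its term 4, giving 70.
Position 14 → track B, term 4 = 57.
Position 15 → track C, term 4 = 27.
The 16th slot belongs to track D; its 4th term is 324.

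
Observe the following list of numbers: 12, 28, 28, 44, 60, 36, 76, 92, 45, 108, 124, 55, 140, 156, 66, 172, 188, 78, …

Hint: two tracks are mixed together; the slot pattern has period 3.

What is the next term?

The slot pattern repeats as AAB (period 3), so there are 2 interleaved tracks.
Stream A: 12, 28, 44, 60, 76, 92, 108, 124, 140, 156, 172, 188. Arithmetic, step +16.
Stream B: 28, 36, 45, 55, 66, 78. Triangular numbers starting at T_7.
Term 19 comes from stream A (its 13th entry): 204.

204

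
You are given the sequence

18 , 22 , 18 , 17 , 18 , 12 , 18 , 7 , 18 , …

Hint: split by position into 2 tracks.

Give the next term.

Split by position mod 2 into 2 tracks.
Subsequence A is 18, 18, 18, 18, 18, which is the constant sequence 18.
Subsequence B is 22, 17, 12, 7, which is arithmetic with common difference −5.
Position 10 → subsequence B, term 5 = 2.

2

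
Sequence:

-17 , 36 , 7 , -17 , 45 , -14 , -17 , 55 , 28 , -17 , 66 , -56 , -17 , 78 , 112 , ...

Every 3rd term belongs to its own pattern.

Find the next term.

-17

The terms cycle through 3 interleaved subsequences.
Stream A: -17, -17, -17, -17, -17. Always -17.
Stream B: 36, 45, 55, 66, 78. Triangular numbers n(n+1)/2 for n = 8, 9, ….
Stream C: 7, -14, 28, -56, 112. Multiplying by -2 each time.
Position 16 → stream A, term 6 = -17.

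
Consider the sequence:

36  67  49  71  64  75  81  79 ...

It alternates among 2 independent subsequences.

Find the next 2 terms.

100, 83

Split by position mod 2 into 2 tracks.
Track A is 36, 49, 64, 81, which is perfect squares starting at 6².
Track B is 67, 71, 75, 79, which is adding 4 each time.
Position 9 falls in track A as its term 5, giving 100.
Position 10 → track B, term 5 = 83.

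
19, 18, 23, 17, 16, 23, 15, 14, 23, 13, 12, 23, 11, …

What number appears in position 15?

Reading positions in blocks of 3 reveals the pattern AAB — 2 tracks woven together.
Track A is 19, 18, 17, 16, 15, 14, 13, 12, 11, which is arithmetic, step −1.
Track B is 23, 23, 23, 23, which is the constant sequence 23.
Position 15 → track B, term 5 = 23.

23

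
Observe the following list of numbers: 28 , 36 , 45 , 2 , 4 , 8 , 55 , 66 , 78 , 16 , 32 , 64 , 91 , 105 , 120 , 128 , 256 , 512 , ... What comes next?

The slot pattern repeats as AAABBB (period 6), so there are 2 interleaved tracks.
Track A: 28, 36, 45, 55, 66, 78, 91, 105, 120 (the triangular numbers T_7, T_8, …).
Track B: 2, 4, 8, 16, 32, 64, 128, 256, 512 (powers of 2).
Term 19 comes from track A (its 10th entry): 136.

136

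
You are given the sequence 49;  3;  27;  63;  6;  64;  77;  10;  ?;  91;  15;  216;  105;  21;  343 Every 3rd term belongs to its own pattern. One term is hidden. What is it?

125

Read the sequence 3 terms at a time; column i is its own pattern.
Track A: 49, 63, 77, 91, 105 — arithmetic, step +14.
Track B: 3, 6, 10, 15, 21 — triangular numbers starting at T_2.
Track C: 27, 64, ?, 216, 343 — consecutive cubes n³ from n = 3.
Filling track C at index 3 by its rule yields 125.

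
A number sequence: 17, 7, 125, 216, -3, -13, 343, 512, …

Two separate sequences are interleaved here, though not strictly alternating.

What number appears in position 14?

Reading positions in blocks of 4 reveals the pattern AABB — 2 tracks woven together.
Track A is 17, 7, -3, -13, which is arithmetic with common difference −10.
Track B is 125, 216, 343, 512, which is consecutive cubes n³ from n = 5.
The 14th slot belongs to track A; its 8th term is -53.

-53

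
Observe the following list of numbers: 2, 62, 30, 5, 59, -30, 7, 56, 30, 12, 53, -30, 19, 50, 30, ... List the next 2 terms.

Split by position mod 3 into 3 tracks.
Track A: 2, 5, 7, 12, 19. Fibonacci-style (each term is the sum of the two before it).
Track B: 62, 59, 56, 53, 50. Arithmetic with common difference −3.
Track C: 30, -30, 30, -30, 30. The oscillation 30·(−1)^(n+1).
Position 16 falls in track A as its term 6, giving 31.
The 17th slot belongs to track B; its 6th term is 47.

31, 47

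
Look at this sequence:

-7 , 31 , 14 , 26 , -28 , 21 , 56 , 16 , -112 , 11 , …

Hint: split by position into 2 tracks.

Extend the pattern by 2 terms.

224, 6

Split by position mod 2 into 2 tracks.
Subsequence A is -7, 14, -28, 56, -112, which is multiplying by -2 each time.
Subsequence B is 31, 26, 21, 16, 11, which is arithmetic, step −5.
The 11th slot belongs to subsequence A; its 6th term is 224.
Position 12 → subsequence B, term 6 = 6.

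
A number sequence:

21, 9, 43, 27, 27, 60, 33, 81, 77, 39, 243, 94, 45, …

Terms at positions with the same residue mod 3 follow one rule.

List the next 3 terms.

Read the sequence 3 terms at a time; column i is its own pattern.
Track A is 21, 27, 33, 39, 45, which is adding 6 each time.
Track B is 9, 27, 81, 243, which is powers of 3.
Track C is 43, 60, 77, 94, which is arithmetic with common difference +17.
Position 14 → track B, term 5 = 729.
Position 15 falls in track C as its term 5, giving 111.
Position 16 → track A, term 6 = 51.

729, 111, 51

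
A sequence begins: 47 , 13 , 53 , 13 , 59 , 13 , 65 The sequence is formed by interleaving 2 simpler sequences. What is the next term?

13

Odd-indexed and even-indexed terms follow separate rules.
Track A: 47, 53, 59, 65 (adding 6 each time).
Track B: 13, 13, 13 (always 13).
Term 8 comes from track B (its 4th entry): 13.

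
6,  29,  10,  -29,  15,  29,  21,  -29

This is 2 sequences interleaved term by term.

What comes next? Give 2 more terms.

28, 29

Taking every 2nd term gives 2 separate tracks.
Subsequence A: 6, 10, 15, 21. Triangular numbers n(n+1)/2 for n = 3, 4, ….
Subsequence B: 29, -29, 29, -29. The oscillation 29·(−1)^(n+1).
Position 9 → subsequence A, term 5 = 28.
Position 10 falls in subsequence B as its term 5, giving 29.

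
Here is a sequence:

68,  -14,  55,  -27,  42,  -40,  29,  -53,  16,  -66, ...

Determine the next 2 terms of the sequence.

Taking every 2nd term gives 2 separate tracks.
Stream A: 68, 55, 42, 29, 16 (linear: a_n = 81 − 13·n).
Stream B: -14, -27, -40, -53, -66 (linear: a_n = -1 − 13·n).
The 11th slot belongs to stream A; its 6th term is 3.
Position 12 → stream B, term 6 = -79.

3, -79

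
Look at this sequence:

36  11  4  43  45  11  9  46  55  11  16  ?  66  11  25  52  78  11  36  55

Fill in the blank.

The terms cycle through 4 interleaved subsequences.
Subsequence A is 36, 45, 55, 66, 78, which is triangular numbers n(n+1)/2 for n = 8, 9, ….
Subsequence B is 11, 11, 11, 11, 11, which is constant 11.
Subsequence C is 4, 9, 16, 25, 36, which is the squares 2², 3², 4², ….
Subsequence D is 43, 46, ?, 52, 55, which is adding 3 each time.
So the missing entry in subsequence D is 49.

49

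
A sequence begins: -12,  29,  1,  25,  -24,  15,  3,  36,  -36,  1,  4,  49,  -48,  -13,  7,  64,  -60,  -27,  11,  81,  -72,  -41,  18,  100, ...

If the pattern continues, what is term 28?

121

Split by position mod 4: positions 1, 5, 9, … form one track, and each other residue class forms its own.
Track A = -12, -24, -36, -48, -60, -72: arithmetic with common difference −12.
Track B = 29, 15, 1, -13, -27, -41: arithmetic with common difference −14.
Track C = 1, 3, 4, 7, 11, 18: a Fibonacci-like recurrence a_n = a_{n-1} + a_{n-2}.
Track D = 25, 36, 49, 64, 81, 100: consecutive squares n² from n = 5.
Term 28 comes from track D (its 7th entry): 121.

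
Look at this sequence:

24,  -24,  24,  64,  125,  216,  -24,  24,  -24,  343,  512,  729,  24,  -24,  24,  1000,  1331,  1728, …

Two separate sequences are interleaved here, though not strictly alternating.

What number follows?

-24

The slot pattern repeats as AAABBB (period 6), so there are 2 interleaved tracks.
Subsequence A: 24, -24, 24, -24, 24, -24, 24, -24, 24 — oscillating between 24 and -24.
Subsequence B: 64, 125, 216, 343, 512, 729, 1000, 1331, 1728 — the cubes 4³, 5³, 6³, ….
The 19th slot belongs to subsequence A; its 10th term is -24.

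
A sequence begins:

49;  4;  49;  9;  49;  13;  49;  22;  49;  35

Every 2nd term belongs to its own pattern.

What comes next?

49

Positions 1, 3, 5, … form one subsequence and positions 2, 4, 6, … form another.
Track A: 49, 49, 49, 49, 49 (always 49).
Track B: 4, 9, 13, 22, 35 (a Fibonacci-like recurrence a_n = a_{n-1} + a_{n-2}).
Term 11 comes from track A (its 6th entry): 49.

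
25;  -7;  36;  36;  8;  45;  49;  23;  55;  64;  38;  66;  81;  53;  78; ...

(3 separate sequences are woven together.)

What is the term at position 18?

Read the sequence 3 terms at a time; column i is its own pattern.
Track A is 25, 36, 49, 64, 81, which is consecutive squares n² from n = 5.
Track B is -7, 8, 23, 38, 53, which is adding 15 each time.
Track C is 36, 45, 55, 66, 78, which is triangular numbers n(n+1)/2 for n = 8, 9, ….
The 18th slot belongs to track C; its 6th term is 91.

91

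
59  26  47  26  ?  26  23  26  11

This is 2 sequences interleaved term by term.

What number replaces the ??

35

Split by position mod 2 into 2 tracks.
Track A: 59, 47, ?, 23, 11 — arithmetic with common difference −12.
Track B: 26, 26, 26, 26 — constant 26.
Filling track A at index 3 by its rule yields 35.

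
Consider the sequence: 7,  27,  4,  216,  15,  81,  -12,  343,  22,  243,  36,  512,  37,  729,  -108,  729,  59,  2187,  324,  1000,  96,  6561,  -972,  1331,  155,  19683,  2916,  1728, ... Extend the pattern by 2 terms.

251, 59049

Taking every 4th term gives 4 separate tracks.
Stream A: 7, 15, 22, 37, 59, 96, 155 — a Fibonacci-like recurrence a_n = a_{n-1} + a_{n-2}.
Stream B: 27, 81, 243, 729, 2187, 6561, 19683 — powers 3^3, 3^4, 3^5, ….
Stream C: 4, -12, 36, -108, 324, -972, 2916 — geometric, ×-3 each step.
Stream D: 216, 343, 512, 729, 1000, 1331, 1728 — perfect cubes starting at 6³.
Term 29 comes from stream A (its 8th entry): 251.
Position 30 falls in stream B as its term 8, giving 59049.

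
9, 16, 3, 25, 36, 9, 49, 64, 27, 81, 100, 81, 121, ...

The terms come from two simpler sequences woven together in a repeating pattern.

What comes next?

144

Positions follow the repeating pattern AAB; grouping by letter gives 2 tracks.
Track A: 9, 16, 25, 36, 49, 64, 81, 100, 121 (perfect squares starting at 3²).
Track B: 3, 9, 27, 81 (successive powers of 3).
Term 14 comes from track A (its 10th entry): 144.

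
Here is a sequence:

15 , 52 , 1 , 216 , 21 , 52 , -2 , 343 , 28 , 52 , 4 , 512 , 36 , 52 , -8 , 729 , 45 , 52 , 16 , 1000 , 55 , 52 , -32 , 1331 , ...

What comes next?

Read the sequence 4 terms at a time; column i is its own pattern.
Track A = 15, 21, 28, 36, 45, 55: triangular numbers starting at T_5.
Track B = 52, 52, 52, 52, 52, 52: the constant sequence 52.
Track C = 1, -2, 4, -8, 16, -32: a geometric progression (common ratio -2).
Track D = 216, 343, 512, 729, 1000, 1331: perfect cubes starting at 6³.
Position 25 falls in track A as its term 7, giving 66.

66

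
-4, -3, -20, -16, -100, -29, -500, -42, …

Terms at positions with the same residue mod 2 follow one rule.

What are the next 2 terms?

-2500, -55

Positions 1, 3, 5, … form one subsequence and positions 2, 4, 6, … form another.
Stream A: -4, -20, -100, -500 (geometric with ratio 5).
Stream B: -3, -16, -29, -42 (arithmetic with common difference −13).
The 9th slot belongs to stream A; its 5th term is -2500.
Position 10 falls in stream B as its term 5, giving -55.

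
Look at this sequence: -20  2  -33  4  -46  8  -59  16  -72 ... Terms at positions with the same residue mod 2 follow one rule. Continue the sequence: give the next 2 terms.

32, -85

Odd-indexed and even-indexed terms follow separate rules.
Subsequence A is -20, -33, -46, -59, -72, which is arithmetic, step −13.
Subsequence B is 2, 4, 8, 16, which is multiplying by 2 each time.
Position 10 → subsequence B, term 5 = 32.
The 11th slot belongs to subsequence A; its 6th term is -85.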